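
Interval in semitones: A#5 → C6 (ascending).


Step by step:
Absolute semitone position = octave×12 + chromatic position
A#5: 5×12 + 10 = 70
C6: 6×12 + 0 = 72
Difference = 72 - 70 = 2
= 2 semitones


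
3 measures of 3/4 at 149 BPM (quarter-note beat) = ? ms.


Let's work it out.
Quarter-note beat duration = 60000 / 149 ms
Beats per measure (3/4) = 3
One measure = 3 × 60000 / 149 = 180000 / 149 ms
3 measures = 3 × 180000 / 149 = 540000 / 149
= 3624.2 ms


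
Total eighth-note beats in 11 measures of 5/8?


Time signature 5/8: the bottom number 8 means the eighth note gets one count
The top number 5 means 5 eighth-note beats per measure
Total = 5 × 11 measures
= 55 eighth-note beats


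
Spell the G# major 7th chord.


Major 7th chord = root + major 3rd + perfect 5th + major 7th
Seventh chords stack in thirds, so the letter names are G-B-D-F
Root: G#
Major 3rd above G#: B#
Perfect 5th above G#: D#
Major 7th above G#: F##
Chord = G# B# D# F##


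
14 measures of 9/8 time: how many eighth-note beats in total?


Working:
Time signature 9/8: the bottom number 8 means the eighth note gets one count
The top number 9 means 9 eighth-note beats per measure
Total = 9 × 14 measures
= 126 eighth-note beats


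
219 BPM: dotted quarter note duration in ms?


One quarter-note beat = 60000 / BPM = 60000 / 219 ms
Dotted quarter note = 3/2 × quarter note
Duration = 3/2 × 60000 / 219 = 90000 / 219
= 411.0 ms


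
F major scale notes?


Let's work it out.
Major scale pattern: W-W-H-W-W-W-H (2-2-1-2-2-2-1 semitones)
Starting from F:
  F + 2 semitones → G
  G + 2 semitones → A
  A + 1 semitone → Bb
  Bb + 2 semitones → C
  C + 2 semitones → D
  D + 2 semitones → E
  E + 1 semitone → F
Scale = F G A Bb C D E


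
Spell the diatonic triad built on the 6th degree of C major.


Let's work it out.
C major scale: C D E F G A B
Diatonic triad on degree 6 stacks scale notes 6, 1, 3: A C E
A→C = 3 semitones; A→E = 7 semitones → minor triad
= A C E (minor)


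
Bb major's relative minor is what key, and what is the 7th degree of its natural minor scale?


The relative minor shares the major's key signature and starts on its 6th degree
6th degree = a major 6th above the tonic; a major 6th above Bb is G
→ relative minor of Bb major is G minor
G natural minor scale: G A Bb C D Eb F
= G minor; 7th degree = F


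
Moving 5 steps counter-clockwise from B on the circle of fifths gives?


Working:
Each counter-clockwise step moves down a perfect 5th (= up a perfect 4th)
From B: B → E → A → D → G → C
= C


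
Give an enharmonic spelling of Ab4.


Solution.
Enharmonic notes sound the same pitch but are spelled with different letter names
Ab and G# name the same pitch class
= G#4


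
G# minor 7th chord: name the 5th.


Reasoning:
Minor 7th chord = root + minor 3rd + perfect 5th + minor 7th
Seventh chords stack in thirds, so the letter names are G-B-D-F
Root: G#
Minor 3rd above G#: B
Perfect 5th above G#: D#
Minor 7th above G#: F#
The 5th = D#


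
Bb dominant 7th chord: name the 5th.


Let's work it out.
Dominant 7th chord = root + major 3rd + perfect 5th + minor 7th
Seventh chords stack in thirds, so the letter names are B-D-F-A
Root: Bb
Major 3rd above Bb: D
Perfect 5th above Bb: F
Minor 7th above Bb: Ab
The 5th = F


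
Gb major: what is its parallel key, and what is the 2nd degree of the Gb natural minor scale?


Parallel keys share the same tonic but differ in mode
Gb major → parallel is Gb minor
Gb natural minor scale: Gb Ab Bbb Cb Db Ebb Fb
= Gb minor; 2nd degree = Ab


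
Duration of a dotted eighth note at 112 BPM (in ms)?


Let's work it out.
One quarter-note beat = 60000 / BPM = 60000 / 112 ms
Dotted eighth note = 3/4 × quarter note
Duration = 3/4 × 60000 / 112 = 45000 / 112
= 401.8 ms


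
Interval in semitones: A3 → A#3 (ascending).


Let's work it out.
Absolute semitone position = octave×12 + chromatic position
A3: 3×12 + 9 = 45
A#3: 3×12 + 10 = 46
Difference = 46 - 45 = 1
= 1 semitone


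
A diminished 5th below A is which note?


Solution.
A 5th spans 5 letter names, so from A we land on D
A diminished 5th = 6 semitones below A
Spell D at that pitch: D#
= D#


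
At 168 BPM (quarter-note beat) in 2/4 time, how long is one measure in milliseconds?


Step by step:
Quarter-note beat duration = 60000 / 168 ms
Beats per measure (2/4) = 2
One measure = 2 × 60000 / 168 = 120000 / 168 ms
= 714.3 ms


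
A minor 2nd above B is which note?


Working:
A 2nd spans 2 letter names, so from B we land on C
A minor 2nd = 1 semitone above B
Spell C at that pitch: C
= C


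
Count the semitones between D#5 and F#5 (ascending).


Let's work it out.
Absolute semitone position = octave×12 + chromatic position
D#5: 5×12 + 3 = 63
F#5: 5×12 + 6 = 66
Difference = 66 - 63 = 3
= 3 semitones


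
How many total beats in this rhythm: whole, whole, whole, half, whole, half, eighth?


Beat values:
  whole = 4 beats
  whole = 4 beats
  whole = 4 beats
  half = 2 beats
  whole = 4 beats
  half = 2 beats
  eighth = 0.5 beats
Sum = 4 + 4 + 4 + 2 + 4 + 2 + 0.5
= 20.5 beats


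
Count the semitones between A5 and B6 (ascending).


Absolute semitone position = octave×12 + chromatic position
A5: 5×12 + 9 = 69
B6: 6×12 + 11 = 83
Difference = 83 - 69 = 14
= 14 semitones


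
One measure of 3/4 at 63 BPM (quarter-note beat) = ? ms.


Quarter-note beat duration = 60000 / 63 ms
Beats per measure (3/4) = 3
One measure = 3 × 60000 / 63 = 180000 / 63 ms
= 2857.1 ms


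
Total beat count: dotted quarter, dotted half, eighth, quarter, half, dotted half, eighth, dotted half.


Reasoning:
Beat values:
  dotted quarter = 1.5 beats
  dotted half = 3 beats
  eighth = 0.5 beats
  quarter = 1 beat
  half = 2 beats
  dotted half = 3 beats
  eighth = 0.5 beats
  dotted half = 3 beats
Sum = 1.5 + 3 + 0.5 + 1 + 2 + 3 + 0.5 + 3
= 14.5 beats


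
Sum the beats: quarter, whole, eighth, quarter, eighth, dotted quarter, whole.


Beat values:
  quarter = 1 beat
  whole = 4 beats
  eighth = 0.5 beats
  quarter = 1 beat
  eighth = 0.5 beats
  dotted quarter = 1.5 beats
  whole = 4 beats
Sum = 1 + 4 + 0.5 + 1 + 0.5 + 1.5 + 4
= 12.5 beats


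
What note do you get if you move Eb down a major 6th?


Working:
major 6th: 6 letter names, 9 semitones
Letter: E - 5 → G
Pitch: Eb - 9 semitones, spelled as a G → Gb
= Gb


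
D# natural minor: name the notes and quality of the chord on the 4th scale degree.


Working:
D# natural minor scale: D# E# F# G# A# B C#
Diatonic triad on degree 4 stacks scale notes 4, 6, 1: G# B D#
G#→B = 3 semitones; G#→D# = 7 semitones → minor triad
= G# B D# (minor)


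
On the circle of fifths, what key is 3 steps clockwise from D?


Let's work it out.
Each clockwise step on the circle of fifths moves up a perfect 5th
From D: D → A → E → B
= B


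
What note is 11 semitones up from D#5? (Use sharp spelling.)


Solution.
D#5: chromatic position 3 in octave 5 → absolute = 5×12 + 3 = 63
Transpose up 11: 63 + 11 = 74
74 = 6×12 + 2 → D in octave 6
Result = D6


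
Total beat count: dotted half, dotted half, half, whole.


Beat values:
  dotted half = 3 beats
  dotted half = 3 beats
  half = 2 beats
  whole = 4 beats
Sum = 3 + 3 + 2 + 4
= 12 beats


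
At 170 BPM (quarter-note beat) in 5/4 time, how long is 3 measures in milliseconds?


Step by step:
Quarter-note beat duration = 60000 / 170 ms
Beats per measure (5/4) = 5
One measure = 5 × 60000 / 170 = 300000 / 170 ms
3 measures = 3 × 300000 / 170 = 900000 / 170
= 5294.1 ms


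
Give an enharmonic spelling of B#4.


Working:
Enharmonic notes sound the same pitch but are spelled with different letter names
B# and C name the same pitch class
Octave numbers change at C, so B#4 = C5
= C5


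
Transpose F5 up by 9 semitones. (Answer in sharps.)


Working:
F5: chromatic position 5 in octave 5 → absolute = 5×12 + 5 = 65
Transpose up 9: 65 + 9 = 74
74 = 6×12 + 2 → D in octave 6
Result = D6


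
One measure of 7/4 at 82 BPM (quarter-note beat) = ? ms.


Quarter-note beat duration = 60000 / 82 ms
Beats per measure (7/4) = 7
One measure = 7 × 60000 / 82 = 420000 / 82 ms
= 5122.0 ms


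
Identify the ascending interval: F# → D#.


Letter names: F → D spans 6 letter names → a 6th
Semitones: F# → D# = 9 half-steps
A 6th of 9 semitones is a major 6th
= major 6th


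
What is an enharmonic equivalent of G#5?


Working:
Enharmonic notes sound the same pitch but are spelled with different letter names
G# and Ab name the same pitch class
= Ab5


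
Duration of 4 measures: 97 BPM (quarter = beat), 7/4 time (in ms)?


Reasoning:
Quarter-note beat duration = 60000 / 97 ms
Beats per measure (7/4) = 7
One measure = 7 × 60000 / 97 = 420000 / 97 ms
4 measures = 4 × 420000 / 97 = 1680000 / 97
= 17319.6 ms


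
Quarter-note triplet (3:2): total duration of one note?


Solution.
Triplet: 3 notes occupy the space of 2 quarter notes
Space = 2 × 1 = 2 beats
Each triplet note = 2 / 3 = 2/3 beats
= 2/3 beats


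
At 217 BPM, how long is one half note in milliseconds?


Let's work it out.
One quarter-note beat = 60000 / BPM = 60000 / 217 ms
Half note = 2 × quarter note
Duration = 2 × 60000 / 217 = 120000 / 217
= 553.0 ms


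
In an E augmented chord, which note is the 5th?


Augmented triad = root + major 3rd (4 semitones) + augmented 5th (8 semitones)
A triad on E stacks thirds, so the chord tones use letter names E-G-B
Root: E
Major 3rd above E: G#
Augmented 5th above E: B#
The 5th = B#


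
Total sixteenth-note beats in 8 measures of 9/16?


Working:
Time signature 9/16: the bottom number 16 means the sixteenth note gets one count
The top number 9 means 9 sixteenth-note beats per measure
Total = 9 × 8 measures
= 72 sixteenth-note beats


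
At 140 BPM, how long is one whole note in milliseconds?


Solution.
One quarter-note beat = 60000 / BPM = 60000 / 140 ms
Whole note = 4 × quarter note
Duration = 4 × 60000 / 140 = 240000 / 140
= 1714.3 ms


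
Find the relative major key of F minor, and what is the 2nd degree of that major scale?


Solution.
The relative major shares the key signature and is a minor 3rd above the minor tonic
A minor 3rd above F is Ab
→ relative major of F minor is Ab major
Ab major scale: Ab Bb C Db Eb F G
= Ab major; 2nd degree = Bb


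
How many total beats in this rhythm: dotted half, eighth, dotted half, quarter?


Step by step:
Beat values:
  dotted half = 3 beats
  eighth = 0.5 beats
  dotted half = 3 beats
  quarter = 1 beat
Sum = 3 + 0.5 + 3 + 1
= 7.5 beats


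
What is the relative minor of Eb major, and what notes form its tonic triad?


The relative minor shares the major's key signature and starts on its 6th degree
6th degree = a major 6th above the tonic; a major 6th above Eb is C
→ relative minor of Eb major is C minor
Tonic triad of C minor = root + minor 3rd + perfect 5th = C Eb G
= C minor; triad = C Eb G


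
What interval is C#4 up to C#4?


Solution.
Letter names: C → C spans 1 letter name → a unison
Semitones: C#4 → C#4 = 0 half-steps
A unison of 0 semitones is a perfect unison
= perfect unison


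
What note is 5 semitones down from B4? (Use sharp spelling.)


B4: chromatic position 11 in octave 4 → absolute = 4×12 + 11 = 59
Transpose down 5: 59 - 5 = 54
54 = 4×12 + 6 → F# in octave 4
Result = F#4


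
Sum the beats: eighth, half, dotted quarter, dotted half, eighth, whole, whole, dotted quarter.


Working:
Beat values:
  eighth = 0.5 beats
  half = 2 beats
  dotted quarter = 1.5 beats
  dotted half = 3 beats
  eighth = 0.5 beats
  whole = 4 beats
  whole = 4 beats
  dotted quarter = 1.5 beats
Sum = 0.5 + 2 + 1.5 + 3 + 0.5 + 4 + 4 + 1.5
= 17 beats


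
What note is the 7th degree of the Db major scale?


Working:
Major scale pattern: W-W-H-W-W-W-H (2-2-1-2-2-2-1 semitones)
Starting from Db:
  Db + 2 semitones → Eb
  Eb + 2 semitones → F
  F + 1 semitone → Gb
  Gb + 2 semitones → Ab
  Ab + 2 semitones → Bb
  Bb + 2 semitones → C
  C + 1 semitone → Db
Scale: Db Eb F Gb Ab Bb C
Degree 7 = C


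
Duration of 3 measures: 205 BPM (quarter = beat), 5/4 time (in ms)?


Quarter-note beat duration = 60000 / 205 ms
Beats per measure (5/4) = 5
One measure = 5 × 60000 / 205 = 300000 / 205 ms
3 measures = 3 × 300000 / 205 = 900000 / 205
= 4390.2 ms


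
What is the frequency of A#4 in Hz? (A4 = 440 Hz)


Solution.
f = 440 × 2^(n/12) where n = semitones from A4
A#4: 1 semitones from A4
f = 440 × 2^(1/12)
f = 466.16 Hz


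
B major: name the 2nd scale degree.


Solution.
Major scale pattern: W-W-H-W-W-W-H (2-2-1-2-2-2-1 semitones)
Starting from B:
  B + 2 semitones → C#
  C# + 2 semitones → D#
  D# + 1 semitone → E
  E + 2 semitones → F#
  F# + 2 semitones → G#
  G# + 2 semitones → A#
  A# + 1 semitone → B
Scale: B C# D# E F# G# A#
Degree 2 = C#


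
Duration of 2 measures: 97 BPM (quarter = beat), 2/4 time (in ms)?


Let's work it out.
Quarter-note beat duration = 60000 / 97 ms
Beats per measure (2/4) = 2
One measure = 2 × 60000 / 97 = 120000 / 97 ms
2 measures = 2 × 120000 / 97 = 240000 / 97
= 2474.2 ms


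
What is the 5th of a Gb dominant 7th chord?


Let's work it out.
Dominant 7th chord = root + major 3rd + perfect 5th + minor 7th
Seventh chords stack in thirds, so the letter names are G-B-D-F
Root: Gb
Major 3rd above Gb: Bb
Perfect 5th above Gb: Db
Minor 7th above Gb: Fb
The 5th = Db


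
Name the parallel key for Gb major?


Working:
Parallel keys share the same tonic but differ in mode
Gb major → parallel is Gb minor
= Gb minor


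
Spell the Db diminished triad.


Step by step:
Diminished triad = root + minor 3rd (3 semitones) + diminished 5th (6 semitones)
A triad on Db stacks thirds, so the chord tones use letter names D-F-A
Root: Db
Minor 3rd above Db: Fb
Diminished 5th above Db: Abb
Chord = Db Fb Abb


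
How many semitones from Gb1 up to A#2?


Step by step:
Absolute semitone position = octave×12 + chromatic position
Gb1: 1×12 + 6 = 18
A#2: 2×12 + 10 = 34
Difference = 34 - 18 = 16
= 16 semitones


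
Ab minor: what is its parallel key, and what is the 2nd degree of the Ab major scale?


Step by step:
Parallel keys share the same tonic but differ in mode
Ab minor → parallel is Ab major
Ab major scale: Ab Bb C Db Eb F G
= Ab major; 2nd degree = Bb


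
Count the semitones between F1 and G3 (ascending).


Step by step:
Absolute semitone position = octave×12 + chromatic position
F1: 1×12 + 5 = 17
G3: 3×12 + 7 = 43
Difference = 43 - 17 = 26
= 26 semitones


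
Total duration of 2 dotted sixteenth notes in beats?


Working:
Base sixteenth note = 1/4 beats
Dot 1 adds half the previous value: +1/8
One dotted sixteenth = 1/4 + 1/8 = 3/8
2 of them = 2 × 3/8 = 3/4
= 3/4 beats


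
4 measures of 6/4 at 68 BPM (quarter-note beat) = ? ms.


Solution.
Quarter-note beat duration = 60000 / 68 ms
Beats per measure (6/4) = 6
One measure = 6 × 60000 / 68 = 360000 / 68 ms
4 measures = 4 × 360000 / 68 = 1440000 / 68
= 21176.5 ms


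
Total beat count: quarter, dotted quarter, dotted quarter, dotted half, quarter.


Working:
Beat values:
  quarter = 1 beat
  dotted quarter = 1.5 beats
  dotted quarter = 1.5 beats
  dotted half = 3 beats
  quarter = 1 beat
Sum = 1 + 1.5 + 1.5 + 3 + 1
= 8 beats


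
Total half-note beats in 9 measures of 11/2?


Let's work it out.
Time signature 11/2: the bottom number 2 means the half note gets one count
The top number 11 means 11 half-note beats per measure
Total = 11 × 9 measures
= 99 half-note beats


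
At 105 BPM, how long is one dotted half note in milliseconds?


Solution.
One quarter-note beat = 60000 / BPM = 60000 / 105 ms
Dotted half note = 3 × quarter note
Duration = 3 × 60000 / 105 = 180000 / 105
= 1714.3 ms


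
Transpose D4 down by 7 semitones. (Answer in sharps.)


D4: chromatic position 2 in octave 4 → absolute = 4×12 + 2 = 50
Transpose down 7: 50 - 7 = 43
43 = 3×12 + 7 → G in octave 3
Result = G3


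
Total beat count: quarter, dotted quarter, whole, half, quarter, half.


Reasoning:
Beat values:
  quarter = 1 beat
  dotted quarter = 1.5 beats
  whole = 4 beats
  half = 2 beats
  quarter = 1 beat
  half = 2 beats
Sum = 1 + 1.5 + 4 + 2 + 1 + 2
= 11.5 beats


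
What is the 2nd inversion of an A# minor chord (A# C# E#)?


Let's work it out.
Root position: A# C# E#
2nd inversion: move root and 3rd up an octave
Bass note: E#
Notes (bottom to top) = E# A# C#


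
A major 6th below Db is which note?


A 6th spans 6 letter names, so from D we land on F
A major 6th = 9 semitones below Db
Spell F at that pitch: Fb
= Fb


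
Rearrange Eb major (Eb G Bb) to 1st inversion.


Root position: Eb G Bb
1st inversion: move root up an octave
Bass note: G
Notes (bottom to top) = G Bb Eb


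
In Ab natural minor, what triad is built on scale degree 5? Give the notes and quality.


Let's work it out.
Ab natural minor scale: Ab Bb Cb Db Eb Fb Gb
Diatonic triad on degree 5 stacks scale notes 5, 7, 2: Eb Gb Bb
Eb→Gb = 3 semitones; Eb→Bb = 7 semitones → minor triad
= Eb Gb Bb (minor)


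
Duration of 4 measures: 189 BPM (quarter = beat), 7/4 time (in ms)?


Reasoning:
Quarter-note beat duration = 60000 / 189 ms
Beats per measure (7/4) = 7
One measure = 7 × 60000 / 189 = 420000 / 189 ms
4 measures = 4 × 420000 / 189 = 1680000 / 189
= 8888.9 ms


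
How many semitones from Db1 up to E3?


Solution.
Absolute semitone position = octave×12 + chromatic position
Db1: 1×12 + 1 = 13
E3: 3×12 + 4 = 40
Difference = 40 - 13 = 27
= 27 semitones


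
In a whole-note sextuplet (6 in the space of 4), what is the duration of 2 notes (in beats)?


Step by step:
Sextuplet: 6 notes occupy the space of 4 whole notes
Space = 4 × 4 = 16 beats
Each sextuplet note = 16 / 6 = 8/3 beats
2 notes = 2 × 8/3 = 16/3
= 16/3 beats


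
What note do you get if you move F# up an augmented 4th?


Solution.
augmented 4th: 4 letter names, 6 semitones
Letter: F + 3 → B
Pitch: F# + 6 semitones, spelled as a B → B#
= B#


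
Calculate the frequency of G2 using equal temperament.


Reasoning:
f = 440 × 2^(n/12) where n = semitones from A4
G2: -26 semitones from A4
f = 440 × 2^(-26/12)
f = 98.00 Hz


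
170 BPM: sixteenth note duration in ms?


Let's work it out.
One quarter-note beat = 60000 / BPM = 60000 / 170 ms
Sixteenth note = 1/4 × quarter note
Duration = 1/4 × 60000 / 170 = 15000 / 170
= 88.2 ms


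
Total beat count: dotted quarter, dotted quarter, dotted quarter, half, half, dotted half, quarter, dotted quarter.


Let's work it out.
Beat values:
  dotted quarter = 1.5 beats
  dotted quarter = 1.5 beats
  dotted quarter = 1.5 beats
  half = 2 beats
  half = 2 beats
  dotted half = 3 beats
  quarter = 1 beat
  dotted quarter = 1.5 beats
Sum = 1.5 + 1.5 + 1.5 + 2 + 2 + 3 + 1 + 1.5
= 14 beats


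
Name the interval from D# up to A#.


Step by step:
Letter names: D → A spans 5 letter names → a 5th
Semitones: D# → A# = 7 half-steps
A 5th of 7 semitones is a perfect 5th
= perfect 5th


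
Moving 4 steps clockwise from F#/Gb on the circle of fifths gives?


Each clockwise step on the circle of fifths moves up a perfect 5th
From F#/Gb: F#/Gb → Db → Ab → Eb → Bb
= Bb


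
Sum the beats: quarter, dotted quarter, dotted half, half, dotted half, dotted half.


Let's work it out.
Beat values:
  quarter = 1 beat
  dotted quarter = 1.5 beats
  dotted half = 3 beats
  half = 2 beats
  dotted half = 3 beats
  dotted half = 3 beats
Sum = 1 + 1.5 + 3 + 2 + 3 + 3
= 13.5 beats


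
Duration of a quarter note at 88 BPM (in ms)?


Solution.
One quarter-note beat = 60000 / BPM = 60000 / 88 ms
Duration = 60000 / 88
= 681.8 ms


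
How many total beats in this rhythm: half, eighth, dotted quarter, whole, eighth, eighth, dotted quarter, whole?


Working:
Beat values:
  half = 2 beats
  eighth = 0.5 beats
  dotted quarter = 1.5 beats
  whole = 4 beats
  eighth = 0.5 beats
  eighth = 0.5 beats
  dotted quarter = 1.5 beats
  whole = 4 beats
Sum = 2 + 0.5 + 1.5 + 4 + 0.5 + 0.5 + 1.5 + 4
= 14.5 beats


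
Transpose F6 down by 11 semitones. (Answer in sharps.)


Step by step:
F6: chromatic position 5 in octave 6 → absolute = 6×12 + 5 = 77
Transpose down 11: 77 - 11 = 66
66 = 5×12 + 6 → F# in octave 5
Result = F#5


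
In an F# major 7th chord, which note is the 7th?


Solution.
Major 7th chord = root + major 3rd + perfect 5th + major 7th
Seventh chords stack in thirds, so the letter names are F-A-C-E
Root: F#
Major 3rd above F#: A#
Perfect 5th above F#: C#
Major 7th above F#: E#
The 7th = E#


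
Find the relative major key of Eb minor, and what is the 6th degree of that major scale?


Step by step:
The relative major shares the key signature and is a minor 3rd above the minor tonic
A minor 3rd above Eb is Gb
→ relative major of Eb minor is Gb major
Gb major scale: Gb Ab Bb Cb Db Eb F
= Gb major; 6th degree = Eb


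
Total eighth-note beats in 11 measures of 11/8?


Time signature 11/8: the bottom number 8 means the eighth note gets one count
The top number 11 means 11 eighth-note beats per measure
Total = 11 × 11 measures
= 121 eighth-note beats


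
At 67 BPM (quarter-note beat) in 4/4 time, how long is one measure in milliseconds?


Step by step:
Quarter-note beat duration = 60000 / 67 ms
Beats per measure (4/4) = 4
One measure = 4 × 60000 / 67 = 240000 / 67 ms
= 3582.1 ms


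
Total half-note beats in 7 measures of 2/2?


Let's work it out.
Time signature 2/2: the bottom number 2 means the half note gets one count
The top number 2 means 2 half-note beats per measure
Total = 2 × 7 measures
= 14 half-note beats


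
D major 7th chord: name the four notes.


Major 7th chord = root + major 3rd + perfect 5th + major 7th
Seventh chords stack in thirds, so the letter names are D-F-A-C
Root: D
Major 3rd above D: F#
Perfect 5th above D: A
Major 7th above D: C#
Chord = D F# A C#


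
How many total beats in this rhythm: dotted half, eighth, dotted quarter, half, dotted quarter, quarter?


Beat values:
  dotted half = 3 beats
  eighth = 0.5 beats
  dotted quarter = 1.5 beats
  half = 2 beats
  dotted quarter = 1.5 beats
  quarter = 1 beat
Sum = 3 + 0.5 + 1.5 + 2 + 1.5 + 1
= 9.5 beats


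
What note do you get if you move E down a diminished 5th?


Let's work it out.
diminished 5th: 5 letter names, 6 semitones
Letter: E - 4 → A
Pitch: E - 6 semitones, spelled as an A → A#
= A#


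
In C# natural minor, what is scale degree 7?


Solution.
Natural minor scale pattern: W-H-W-W-H-W-W (2-1-2-2-1-2-2 semitones)
Starting from C#:
  C# + 2 semitones → D#
  D# + 1 semitone → E
  E + 2 semitones → F#
  F# + 2 semitones → G#
  G# + 1 semitone → A
  A + 2 semitones → B
  B + 2 semitones → C#
Scale: C# D# E F# G# A B
Degree 7 = B


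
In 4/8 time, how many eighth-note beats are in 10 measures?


Working:
Time signature 4/8: the bottom number 8 means the eighth note gets one count
The top number 4 means 4 eighth-note beats per measure
Total = 4 × 10 measures
= 40 eighth-note beats


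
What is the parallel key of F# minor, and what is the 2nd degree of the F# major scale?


Step by step:
Parallel keys share the same tonic but differ in mode
F# minor → parallel is F# major
F# major scale: F# G# A# B C# D# E#
= F# major; 2nd degree = G#


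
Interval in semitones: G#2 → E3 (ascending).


Reasoning:
Absolute semitone position = octave×12 + chromatic position
G#2: 2×12 + 8 = 32
E3: 3×12 + 4 = 40
Difference = 40 - 32 = 8
= 8 semitones


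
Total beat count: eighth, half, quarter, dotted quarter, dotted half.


Solution.
Beat values:
  eighth = 0.5 beats
  half = 2 beats
  quarter = 1 beat
  dotted quarter = 1.5 beats
  dotted half = 3 beats
Sum = 0.5 + 2 + 1 + 1.5 + 3
= 8 beats


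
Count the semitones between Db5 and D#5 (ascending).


Absolute semitone position = octave×12 + chromatic position
Db5: 5×12 + 1 = 61
D#5: 5×12 + 3 = 63
Difference = 63 - 61 = 2
= 2 semitones


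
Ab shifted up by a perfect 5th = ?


perfect 5th: 5 letter names, 7 semitones
Letter: A + 4 → E
Pitch: Ab + 7 semitones, spelled as an E → Eb
= Eb


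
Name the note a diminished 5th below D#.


A 5th spans 5 letter names, so from D we land on G
A diminished 5th = 6 semitones below D#
Spell G at that pitch: G##
= G##


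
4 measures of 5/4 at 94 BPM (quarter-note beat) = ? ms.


Quarter-note beat duration = 60000 / 94 ms
Beats per measure (5/4) = 5
One measure = 5 × 60000 / 94 = 300000 / 94 ms
4 measures = 4 × 300000 / 94 = 1200000 / 94
= 12766.0 ms


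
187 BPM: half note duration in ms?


Working:
One quarter-note beat = 60000 / BPM = 60000 / 187 ms
Half note = 2 × quarter note
Duration = 2 × 60000 / 187 = 120000 / 187
= 641.7 ms


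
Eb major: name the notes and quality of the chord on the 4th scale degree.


Solution.
Eb major scale: Eb F G Ab Bb C D
Diatonic triad on degree 4 stacks scale notes 4, 6, 1: Ab C Eb
Ab→C = 4 semitones; Ab→Eb = 7 semitones → major triad
= Ab C Eb (major)


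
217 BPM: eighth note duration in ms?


Let's work it out.
One quarter-note beat = 60000 / BPM = 60000 / 217 ms
Eighth note = 1/2 × quarter note
Duration = 1/2 × 60000 / 217 = 30000 / 217
= 138.2 ms


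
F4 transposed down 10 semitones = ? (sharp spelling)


Solution.
F4: chromatic position 5 in octave 4 → absolute = 4×12 + 5 = 53
Transpose down 10: 53 - 10 = 43
43 = 3×12 + 7 → G in octave 3
Result = G3


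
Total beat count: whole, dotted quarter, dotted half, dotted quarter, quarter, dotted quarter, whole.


Let's work it out.
Beat values:
  whole = 4 beats
  dotted quarter = 1.5 beats
  dotted half = 3 beats
  dotted quarter = 1.5 beats
  quarter = 1 beat
  dotted quarter = 1.5 beats
  whole = 4 beats
Sum = 4 + 1.5 + 3 + 1.5 + 1 + 1.5 + 4
= 16.5 beats


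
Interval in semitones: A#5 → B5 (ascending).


Let's work it out.
Absolute semitone position = octave×12 + chromatic position
A#5: 5×12 + 10 = 70
B5: 5×12 + 11 = 71
Difference = 71 - 70 = 1
= 1 semitone


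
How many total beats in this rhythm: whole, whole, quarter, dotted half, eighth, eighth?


Let's work it out.
Beat values:
  whole = 4 beats
  whole = 4 beats
  quarter = 1 beat
  dotted half = 3 beats
  eighth = 0.5 beats
  eighth = 0.5 beats
Sum = 4 + 4 + 1 + 3 + 0.5 + 0.5
= 13 beats


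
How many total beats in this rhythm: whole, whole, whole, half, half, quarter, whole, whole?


Let's work it out.
Beat values:
  whole = 4 beats
  whole = 4 beats
  whole = 4 beats
  half = 2 beats
  half = 2 beats
  quarter = 1 beat
  whole = 4 beats
  whole = 4 beats
Sum = 4 + 4 + 4 + 2 + 2 + 1 + 4 + 4
= 25 beats


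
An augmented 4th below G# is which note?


A 4th spans 4 letter names, so from G we land on D
An augmented 4th = 6 semitones below G#
Spell D at that pitch: D
= D


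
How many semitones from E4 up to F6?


Reasoning:
Absolute semitone position = octave×12 + chromatic position
E4: 4×12 + 4 = 52
F6: 6×12 + 5 = 77
Difference = 77 - 52 = 25
= 25 semitones


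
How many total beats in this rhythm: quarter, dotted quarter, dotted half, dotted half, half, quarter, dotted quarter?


Beat values:
  quarter = 1 beat
  dotted quarter = 1.5 beats
  dotted half = 3 beats
  dotted half = 3 beats
  half = 2 beats
  quarter = 1 beat
  dotted quarter = 1.5 beats
Sum = 1 + 1.5 + 3 + 3 + 2 + 1 + 1.5
= 13 beats


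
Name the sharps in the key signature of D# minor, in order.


Sharp minor keys follow the circle of fifths: A(0), E(1), B(2), F#(3), C#(4), G#(5), D#(6), A#(7)
D# minor has 6 sharps
Order of sharps: F# C# G# D# A# E# B# → first 6: F#, C#, G#, D#, A#, E#
= F#, C#, G#, D#, A#, E#


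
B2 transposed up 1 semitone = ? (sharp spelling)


Let's work it out.
B2: chromatic position 11 in octave 2 → absolute = 2×12 + 11 = 35
Transpose up 1: 35 + 1 = 36
36 = 3×12 + 0 → C in octave 3
Result = C3


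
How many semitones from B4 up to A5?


Step by step:
Absolute semitone position = octave×12 + chromatic position
B4: 4×12 + 11 = 59
A5: 5×12 + 9 = 69
Difference = 69 - 59 = 10
= 10 semitones


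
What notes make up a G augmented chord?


Reasoning:
Augmented triad = root + major 3rd (4 semitones) + augmented 5th (8 semitones)
A triad on G stacks thirds, so the chord tones use letter names G-B-D
Root: G
Major 3rd above G: B
Augmented 5th above G: D#
Chord = G B D#


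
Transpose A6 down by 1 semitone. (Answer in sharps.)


A6: chromatic position 9 in octave 6 → absolute = 6×12 + 9 = 81
Transpose down 1: 81 - 1 = 80
80 = 6×12 + 8 → G# in octave 6
Result = G#6


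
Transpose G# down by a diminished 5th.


Reasoning:
diminished 5th: 5 letter names, 6 semitones
Letter: G - 4 → C
Pitch: G# - 6 semitones, spelled as a C → C##
= C##


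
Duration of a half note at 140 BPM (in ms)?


Reasoning:
One quarter-note beat = 60000 / BPM = 60000 / 140 ms
Half note = 2 × quarter note
Duration = 2 × 60000 / 140 = 120000 / 140
= 857.1 ms


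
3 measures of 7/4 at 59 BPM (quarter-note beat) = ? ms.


Step by step:
Quarter-note beat duration = 60000 / 59 ms
Beats per measure (7/4) = 7
One measure = 7 × 60000 / 59 = 420000 / 59 ms
3 measures = 3 × 420000 / 59 = 1260000 / 59
= 21355.9 ms


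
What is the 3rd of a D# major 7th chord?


Reasoning:
Major 7th chord = root + major 3rd + perfect 5th + major 7th
Seventh chords stack in thirds, so the letter names are D-F-A-C
Root: D#
Major 3rd above D#: F##
Perfect 5th above D#: A#
Major 7th above D#: C##
The 3rd = F##


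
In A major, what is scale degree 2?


Solution.
Major scale pattern: W-W-H-W-W-W-H (2-2-1-2-2-2-1 semitones)
Starting from A:
  A + 2 semitones → B
  B + 2 semitones → C#
  C# + 1 semitone → D
  D + 2 semitones → E
  E + 2 semitones → F#
  F# + 2 semitones → G#
  G# + 1 semitone → A
Scale: A B C# D E F# G#
Degree 2 = B


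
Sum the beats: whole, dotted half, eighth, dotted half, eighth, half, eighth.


Beat values:
  whole = 4 beats
  dotted half = 3 beats
  eighth = 0.5 beats
  dotted half = 3 beats
  eighth = 0.5 beats
  half = 2 beats
  eighth = 0.5 beats
Sum = 4 + 3 + 0.5 + 3 + 0.5 + 2 + 0.5
= 13.5 beats


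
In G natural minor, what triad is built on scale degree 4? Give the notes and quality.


Working:
G natural minor scale: G A Bb C D Eb F
Diatonic triad on degree 4 stacks scale notes 4, 6, 1: C Eb G
C→Eb = 3 semitones; C→G = 7 semitones → minor triad
= C Eb G (minor)


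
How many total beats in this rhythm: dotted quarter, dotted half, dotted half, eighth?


Reasoning:
Beat values:
  dotted quarter = 1.5 beats
  dotted half = 3 beats
  dotted half = 3 beats
  eighth = 0.5 beats
Sum = 1.5 + 3 + 3 + 0.5
= 8 beats


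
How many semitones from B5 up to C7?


Solution.
Absolute semitone position = octave×12 + chromatic position
B5: 5×12 + 11 = 71
C7: 7×12 + 0 = 84
Difference = 84 - 71 = 13
= 13 semitones


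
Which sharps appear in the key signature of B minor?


Sharp minor keys follow the circle of fifths: A(0), E(1), B(2), F#(3), C#(4), G#(5), D#(6), A#(7)
B minor has 2 sharps
Order of sharps: F# C# G# D# A# E# B# → first 2: F#, C#
= F#, C#


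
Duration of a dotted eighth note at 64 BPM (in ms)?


Working:
One quarter-note beat = 60000 / BPM = 60000 / 64 ms
Dotted eighth note = 3/4 × quarter note
Duration = 3/4 × 60000 / 64 = 45000 / 64
= 703.1 ms


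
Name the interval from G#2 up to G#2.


Solution.
Letter names: G → G spans 1 letter name → a unison
Semitones: G#2 → G#2 = 0 half-steps
A unison of 0 semitones is a perfect unison
= perfect unison


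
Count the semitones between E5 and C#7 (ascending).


Let's work it out.
Absolute semitone position = octave×12 + chromatic position
E5: 5×12 + 4 = 64
C#7: 7×12 + 1 = 85
Difference = 85 - 64 = 21
= 21 semitones


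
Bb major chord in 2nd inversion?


Step by step:
Root position: Bb D F
2nd inversion: move root and 3rd up an octave
Bass note: F
Notes (bottom to top) = F Bb D


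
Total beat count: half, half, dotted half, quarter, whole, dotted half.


Beat values:
  half = 2 beats
  half = 2 beats
  dotted half = 3 beats
  quarter = 1 beat
  whole = 4 beats
  dotted half = 3 beats
Sum = 2 + 2 + 3 + 1 + 4 + 3
= 15 beats


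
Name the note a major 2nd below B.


Reasoning:
A 2nd spans 2 letter names, so from B we land on A
A major 2nd = 2 semitones below B
Spell A at that pitch: A
= A


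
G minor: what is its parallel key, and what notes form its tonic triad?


Parallel keys share the same tonic but differ in mode
G minor → parallel is G major
Tonic triad of G major = G B D
= G major; triad = G B D


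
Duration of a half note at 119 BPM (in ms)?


One quarter-note beat = 60000 / BPM = 60000 / 119 ms
Half note = 2 × quarter note
Duration = 2 × 60000 / 119 = 120000 / 119
= 1008.4 ms


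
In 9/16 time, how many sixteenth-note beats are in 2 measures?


Working:
Time signature 9/16: the bottom number 16 means the sixteenth note gets one count
The top number 9 means 9 sixteenth-note beats per measure
Total = 9 × 2 measures
= 18 sixteenth-note beats


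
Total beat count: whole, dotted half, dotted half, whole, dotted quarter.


Beat values:
  whole = 4 beats
  dotted half = 3 beats
  dotted half = 3 beats
  whole = 4 beats
  dotted quarter = 1.5 beats
Sum = 4 + 3 + 3 + 4 + 1.5
= 15.5 beats


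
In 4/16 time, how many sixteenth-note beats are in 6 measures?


Reasoning:
Time signature 4/16: the bottom number 16 means the sixteenth note gets one count
The top number 4 means 4 sixteenth-note beats per measure
Total = 4 × 6 measures
= 24 sixteenth-note beats


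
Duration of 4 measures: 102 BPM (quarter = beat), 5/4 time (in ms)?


Working:
Quarter-note beat duration = 60000 / 102 ms
Beats per measure (5/4) = 5
One measure = 5 × 60000 / 102 = 300000 / 102 ms
4 measures = 4 × 300000 / 102 = 1200000 / 102
= 11764.7 ms


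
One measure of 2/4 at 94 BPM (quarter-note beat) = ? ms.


Solution.
Quarter-note beat duration = 60000 / 94 ms
Beats per measure (2/4) = 2
One measure = 2 × 60000 / 94 = 120000 / 94 ms
= 1276.6 ms


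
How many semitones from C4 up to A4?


Let's work it out.
Absolute semitone position = octave×12 + chromatic position
C4: 4×12 + 0 = 48
A4: 4×12 + 9 = 57
Difference = 57 - 48 = 9
= 9 semitones


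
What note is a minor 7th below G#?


A 7th spans 7 letter names, so from G we land on A
A minor 7th = 10 semitones below G#
Spell A at that pitch: A#
= A#


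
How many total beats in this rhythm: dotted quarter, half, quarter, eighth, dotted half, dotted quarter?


Reasoning:
Beat values:
  dotted quarter = 1.5 beats
  half = 2 beats
  quarter = 1 beat
  eighth = 0.5 beats
  dotted half = 3 beats
  dotted quarter = 1.5 beats
Sum = 1.5 + 2 + 1 + 0.5 + 3 + 1.5
= 9.5 beats


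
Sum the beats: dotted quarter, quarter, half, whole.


Step by step:
Beat values:
  dotted quarter = 1.5 beats
  quarter = 1 beat
  half = 2 beats
  whole = 4 beats
Sum = 1.5 + 1 + 2 + 4
= 8.5 beats


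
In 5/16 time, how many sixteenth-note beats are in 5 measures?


Time signature 5/16: the bottom number 16 means the sixteenth note gets one count
The top number 5 means 5 sixteenth-note beats per measure
Total = 5 × 5 measures
= 25 sixteenth-note beats


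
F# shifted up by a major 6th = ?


Solution.
major 6th: 6 letter names, 9 semitones
Letter: F + 5 → D
Pitch: F# + 9 semitones, spelled as a D → D#
= D#


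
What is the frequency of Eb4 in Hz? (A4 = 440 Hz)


Working:
f = 440 × 2^(n/12) where n = semitones from A4
Eb4: -6 semitones from A4
f = 440 × 2^(-6/12)
f = 311.13 Hz


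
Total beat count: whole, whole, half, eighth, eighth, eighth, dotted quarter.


Beat values:
  whole = 4 beats
  whole = 4 beats
  half = 2 beats
  eighth = 0.5 beats
  eighth = 0.5 beats
  eighth = 0.5 beats
  dotted quarter = 1.5 beats
Sum = 4 + 4 + 2 + 0.5 + 0.5 + 0.5 + 1.5
= 13 beats


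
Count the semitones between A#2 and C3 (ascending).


Absolute semitone position = octave×12 + chromatic position
A#2: 2×12 + 10 = 34
C3: 3×12 + 0 = 36
Difference = 36 - 34 = 2
= 2 semitones


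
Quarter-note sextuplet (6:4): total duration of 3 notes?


Reasoning:
Sextuplet: 6 notes occupy the space of 4 quarter notes
Space = 4 × 1 = 4 beats
Each sextuplet note = 4 / 6 = 2/3 beats
3 notes = 3 × 2/3 = 2
= 2 beats


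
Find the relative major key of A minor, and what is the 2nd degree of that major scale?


Let's work it out.
The relative major shares the key signature and is a minor 3rd above the minor tonic
A minor 3rd above A is C
→ relative major of A minor is C major
C major scale: C D E F G A B
= C major; 2nd degree = D


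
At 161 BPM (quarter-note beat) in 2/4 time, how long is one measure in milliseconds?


Solution.
Quarter-note beat duration = 60000 / 161 ms
Beats per measure (2/4) = 2
One measure = 2 × 60000 / 161 = 120000 / 161 ms
= 745.3 ms


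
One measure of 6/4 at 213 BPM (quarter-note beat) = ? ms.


Solution.
Quarter-note beat duration = 60000 / 213 ms
Beats per measure (6/4) = 6
One measure = 6 × 60000 / 213 = 360000 / 213 ms
= 1690.1 ms


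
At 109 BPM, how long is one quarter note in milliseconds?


Solution.
One quarter-note beat = 60000 / BPM = 60000 / 109 ms
Duration = 60000 / 109
= 550.5 ms


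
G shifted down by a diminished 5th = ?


Working:
diminished 5th: 5 letter names, 6 semitones
Letter: G - 4 → C
Pitch: G - 6 semitones, spelled as a C → C#
= C#


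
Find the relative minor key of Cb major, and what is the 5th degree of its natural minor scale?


Solution.
The relative minor shares the major's key signature and starts on its 6th degree
6th degree = a major 6th above the tonic; a major 6th above Cb is Ab
→ relative minor of Cb major is Ab minor
Ab natural minor scale: Ab Bb Cb Db Eb Fb Gb
= Ab minor; 5th degree = Eb


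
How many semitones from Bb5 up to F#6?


Step by step:
Absolute semitone position = octave×12 + chromatic position
Bb5: 5×12 + 10 = 70
F#6: 6×12 + 6 = 78
Difference = 78 - 70 = 8
= 8 semitones


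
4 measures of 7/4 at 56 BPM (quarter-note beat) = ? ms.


Step by step:
Quarter-note beat duration = 60000 / 56 ms
Beats per measure (7/4) = 7
One measure = 7 × 60000 / 56 = 420000 / 56 ms
4 measures = 4 × 420000 / 56 = 1680000 / 56
= 30000.0 ms


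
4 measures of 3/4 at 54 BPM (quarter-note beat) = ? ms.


Quarter-note beat duration = 60000 / 54 ms
Beats per measure (3/4) = 3
One measure = 3 × 60000 / 54 = 180000 / 54 ms
4 measures = 4 × 180000 / 54 = 720000 / 54
= 13333.3 ms


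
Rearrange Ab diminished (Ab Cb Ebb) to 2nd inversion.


Root position: Ab Cb Ebb
2nd inversion: move root and 3rd up an octave
Bass note: Ebb
Notes (bottom to top) = Ebb Ab Cb


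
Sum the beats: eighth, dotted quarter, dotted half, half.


Step by step:
Beat values:
  eighth = 0.5 beats
  dotted quarter = 1.5 beats
  dotted half = 3 beats
  half = 2 beats
Sum = 0.5 + 1.5 + 3 + 2
= 7 beats


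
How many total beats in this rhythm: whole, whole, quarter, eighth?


Let's work it out.
Beat values:
  whole = 4 beats
  whole = 4 beats
  quarter = 1 beat
  eighth = 0.5 beats
Sum = 4 + 4 + 1 + 0.5
= 9.5 beats


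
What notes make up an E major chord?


Major triad = root + major 3rd (4 semitones) + perfect 5th (7 semitones)
A triad on E stacks thirds, so the chord tones use letter names E-G-B
Root: E
Major 3rd above E: G#
Perfect 5th above E: B
Chord = E G# B


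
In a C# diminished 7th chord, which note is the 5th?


Diminished 7th chord = root + minor 3rd + diminished 5th + diminished 7th
Seventh chords stack in thirds, so the letter names are C-E-G-B
Root: C#
Minor 3rd above C#: E
Diminished 5th above C#: G
Diminished 7th above C#: Bb
The 5th = G
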